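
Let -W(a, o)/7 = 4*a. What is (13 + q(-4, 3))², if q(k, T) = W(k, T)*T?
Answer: 121801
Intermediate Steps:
W(a, o) = -28*a
q(k, T) = -28*T*k (q(k, T) = (-28*k)*T = -28*T*k)
(13 + q(-4, 3))² = (13 - 28*3*(-4))² = (13 + 336)² = 349² = 121801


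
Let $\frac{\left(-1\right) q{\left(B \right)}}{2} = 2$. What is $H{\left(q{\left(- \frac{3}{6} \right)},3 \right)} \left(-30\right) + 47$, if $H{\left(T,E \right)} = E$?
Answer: $-43$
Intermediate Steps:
$q{\left(B \right)} = -4$ ($q{\left(B \right)} = \left(-2\right) 2 = -4$)
$H{\left(q{\left(- \frac{3}{6} \right)},3 \right)} \left(-30\right) + 47 = 3 \left(-30\right) + 47 = -90 + 47 = -43$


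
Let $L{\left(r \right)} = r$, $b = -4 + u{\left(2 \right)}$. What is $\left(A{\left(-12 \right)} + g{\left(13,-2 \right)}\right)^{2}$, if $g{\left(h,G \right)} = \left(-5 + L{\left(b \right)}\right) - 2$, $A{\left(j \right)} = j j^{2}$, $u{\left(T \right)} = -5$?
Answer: $3041536$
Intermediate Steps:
$b = -9$ ($b = -4 - 5 = -9$)
$A{\left(j \right)} = j^{3}$
$g{\left(h,G \right)} = -16$ ($g{\left(h,G \right)} = \left(-5 - 9\right) - 2 = -14 - 2 = -16$)
$\left(A{\left(-12 \right)} + g{\left(13,-2 \right)}\right)^{2} = \left(\left(-12\right)^{3} - 16\right)^{2} = \left(-1728 - 16\right)^{2} = \left(-1744\right)^{2} = 3041536$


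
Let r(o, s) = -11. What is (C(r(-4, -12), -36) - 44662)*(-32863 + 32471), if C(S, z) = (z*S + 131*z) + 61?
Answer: 19177032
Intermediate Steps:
C(S, z) = 61 + 131*z + S*z (C(S, z) = (S*z + 131*z) + 61 = (131*z + S*z) + 61 = 61 + 131*z + S*z)
(C(r(-4, -12), -36) - 44662)*(-32863 + 32471) = ((61 + 131*(-36) - 11*(-36)) - 44662)*(-32863 + 32471) = ((61 - 4716 + 396) - 44662)*(-392) = (-4259 - 44662)*(-392) = -48921*(-392) = 19177032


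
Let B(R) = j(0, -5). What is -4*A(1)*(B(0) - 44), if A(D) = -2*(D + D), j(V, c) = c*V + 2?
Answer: -672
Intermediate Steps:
j(V, c) = 2 + V*c (j(V, c) = V*c + 2 = 2 + V*c)
A(D) = -4*D
B(R) = 2 (B(R) = 2 + 0*(-5) = 2 + 0 = 2)
-4*A(1)*(B(0) - 44) = -4*(-4*1)*(2 - 44) = -(-16)*(-42) = -4*168 = -672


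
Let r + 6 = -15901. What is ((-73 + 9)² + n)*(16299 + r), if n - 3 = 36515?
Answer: 15920688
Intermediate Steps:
n = 36518 (n = 3 + 36515 = 36518)
r = -15907 (r = -6 - 15901 = -15907)
((-73 + 9)² + n)*(16299 + r) = ((-73 + 9)² + 36518)*(16299 - 15907) = ((-64)² + 36518)*392 = (4096 + 36518)*392 = 40614*392 = 15920688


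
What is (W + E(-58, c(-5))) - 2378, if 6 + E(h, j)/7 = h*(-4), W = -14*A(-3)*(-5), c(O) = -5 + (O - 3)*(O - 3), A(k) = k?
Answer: -1006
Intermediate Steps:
c(O) = -5 + (-3 + O)² (c(O) = -5 + (-3 + O)*(-3 + O) = -5 + (-3 + O)²)
W = -210 (W = -14*(-3)*(-5) = 42*(-5) = -210)
E(h, j) = -42 - 28*h (E(h, j) = -42 + 7*(h*(-4)) = -42 + 7*(-4*h) = -42 - 28*h)
(W + E(-58, c(-5))) - 2378 = (-210 + (-42 - 28*(-58))) - 2378 = (-210 + (-42 + 1624)) - 2378 = (-210 + 1582) - 2378 = 1372 - 2378 = -1006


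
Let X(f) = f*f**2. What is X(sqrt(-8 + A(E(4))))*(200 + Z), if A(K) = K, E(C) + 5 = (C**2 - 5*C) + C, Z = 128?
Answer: -4264*I*sqrt(13) ≈ -15374.0*I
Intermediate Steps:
E(C) = -5 + C**2 - 4*C (E(C) = -5 + ((C**2 - 5*C) + C) = -5 + (C**2 - 4*C) = -5 + C**2 - 4*C)
X(f) = f**3
X(sqrt(-8 + A(E(4))))*(200 + Z) = (sqrt(-8 + (-5 + 4**2 - 4*4)))**3*(200 + 128) = (sqrt(-8 + (-5 + 16 - 16)))**3*328 = (sqrt(-8 - 5))**3*328 = (sqrt(-13))**3*328 = (I*sqrt(13))**3*328 = -13*I*sqrt(13)*328 = -4264*I*sqrt(13)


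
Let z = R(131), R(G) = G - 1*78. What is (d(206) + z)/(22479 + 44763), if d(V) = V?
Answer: 37/9606 ≈ 0.0038518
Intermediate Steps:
R(G) = -78 + G (R(G) = G - 78 = -78 + G)
z = 53 (z = -78 + 131 = 53)
(d(206) + z)/(22479 + 44763) = (206 + 53)/(22479 + 44763) = 259/67242 = 259*(1/67242) = 37/9606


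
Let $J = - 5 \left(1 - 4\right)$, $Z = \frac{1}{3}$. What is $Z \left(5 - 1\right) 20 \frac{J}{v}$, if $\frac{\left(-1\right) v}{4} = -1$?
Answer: $100$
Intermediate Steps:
$v = 4$ ($v = \left(-4\right) \left(-1\right) = 4$)
$Z = \frac{1}{3} \approx 0.33333$
$J = 15$ ($J = \left(-5\right) \left(-3\right) = 15$)
$Z \left(5 - 1\right) 20 \frac{J}{v} = \frac{5 - 1}{3} \cdot 20 \cdot \frac{15}{4} = \frac{1}{3} \cdot 4 \cdot 20 \cdot 15 \cdot \frac{1}{4} = \frac{4}{3} \cdot 20 \cdot \frac{15}{4} = \frac{80}{3} \cdot \frac{15}{4} = 100$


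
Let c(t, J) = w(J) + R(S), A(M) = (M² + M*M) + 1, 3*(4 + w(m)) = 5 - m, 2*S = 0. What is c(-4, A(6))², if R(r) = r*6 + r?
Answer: 6400/9 ≈ 711.11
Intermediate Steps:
S = 0 (S = (½)*0 = 0)
w(m) = -7/3 - m/3 (w(m) = -4 + (5 - m)/3 = -4 + (5/3 - m/3) = -7/3 - m/3)
R(r) = 7*r (R(r) = 6*r + r = 7*r)
A(M) = 1 + 2*M² (A(M) = (M² + M²) + 1 = 2*M² + 1 = 1 + 2*M²)
c(t, J) = -7/3 - J/3 (c(t, J) = (-7/3 - J/3) + 7*0 = (-7/3 - J/3) + 0 = -7/3 - J/3)
c(-4, A(6))² = (-7/3 - (1 + 2*6²)/3)² = (-7/3 - (1 + 2*36)/3)² = (-7/3 - (1 + 72)/3)² = (-7/3 - ⅓*73)² = (-7/3 - 73/3)² = (-80/3)² = 6400/9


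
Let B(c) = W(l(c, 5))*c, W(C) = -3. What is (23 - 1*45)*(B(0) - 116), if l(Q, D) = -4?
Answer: 2552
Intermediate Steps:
B(c) = -3*c
(23 - 1*45)*(B(0) - 116) = (23 - 1*45)*(-3*0 - 116) = (23 - 45)*(0 - 116) = -22*(-116) = 2552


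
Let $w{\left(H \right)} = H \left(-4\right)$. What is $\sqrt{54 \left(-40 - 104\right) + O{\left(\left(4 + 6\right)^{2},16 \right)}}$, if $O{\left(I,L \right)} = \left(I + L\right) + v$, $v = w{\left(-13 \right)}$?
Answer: $2 i \sqrt{1902} \approx 87.224 i$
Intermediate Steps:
$w{\left(H \right)} = - 4 H$
$v = 52$ ($v = \left(-4\right) \left(-13\right) = 52$)
$O{\left(I,L \right)} = 52 + I + L$ ($O{\left(I,L \right)} = \left(I + L\right) + 52 = 52 + I + L$)
$\sqrt{54 \left(-40 - 104\right) + O{\left(\left(4 + 6\right)^{2},16 \right)}} = \sqrt{54 \left(-40 - 104\right) + \left(52 + \left(4 + 6\right)^{2} + 16\right)} = \sqrt{54 \left(-144\right) + \left(52 + 10^{2} + 16\right)} = \sqrt{-7776 + \left(52 + 100 + 16\right)} = \sqrt{-7776 + 168} = \sqrt{-7608} = 2 i \sqrt{1902}$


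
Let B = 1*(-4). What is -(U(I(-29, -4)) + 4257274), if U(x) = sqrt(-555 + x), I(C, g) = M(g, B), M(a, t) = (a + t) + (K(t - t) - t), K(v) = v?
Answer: -4257274 - I*sqrt(559) ≈ -4.2573e+6 - 23.643*I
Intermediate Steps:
B = -4
M(a, t) = a (M(a, t) = (a + t) + ((t - t) - t) = (a + t) + (0 - t) = (a + t) - t = a)
I(C, g) = g
-(U(I(-29, -4)) + 4257274) = -(sqrt(-555 - 4) + 4257274) = -(sqrt(-559) + 4257274) = -(I*sqrt(559) + 4257274) = -(4257274 + I*sqrt(559)) = -4257274 - I*sqrt(559)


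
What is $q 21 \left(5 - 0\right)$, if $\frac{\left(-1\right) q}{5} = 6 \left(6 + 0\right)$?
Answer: $-18900$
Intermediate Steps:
$q = -180$ ($q = - 5 \cdot 6 \left(6 + 0\right) = - 5 \cdot 6 \cdot 6 = \left(-5\right) 36 = -180$)
$q 21 \left(5 - 0\right) = \left(-180\right) 21 \left(5 - 0\right) = - 3780 \left(5 + 0\right) = \left(-3780\right) 5 = -18900$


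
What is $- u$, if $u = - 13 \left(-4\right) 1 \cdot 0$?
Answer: $0$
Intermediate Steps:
$u = 0$ ($u = - 13 \left(\left(-4\right) 0\right) = \left(-13\right) 0 = 0$)
$- u = \left(-1\right) 0 = 0$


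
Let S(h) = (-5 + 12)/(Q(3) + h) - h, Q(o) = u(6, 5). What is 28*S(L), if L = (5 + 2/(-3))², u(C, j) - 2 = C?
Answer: -1124536/2169 ≈ -518.46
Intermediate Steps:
u(C, j) = 2 + C
Q(o) = 8 (Q(o) = 2 + 6 = 8)
L = 169/9 (L = (5 + 2*(-⅓))² = (5 - ⅔)² = (13/3)² = 169/9 ≈ 18.778)
S(h) = -h + 7/(8 + h) (S(h) = (-5 + 12)/(8 + h) - h = 7/(8 + h) - h = -h + 7/(8 + h))
28*S(L) = 28*((7 - (169/9)² - 8*169/9)/(8 + 169/9)) = 28*((7 - 1*28561/81 - 1352/9)/(241/9)) = 28*(9*(7 - 28561/81 - 1352/9)/241) = 28*((9/241)*(-40162/81)) = 28*(-40162/2169) = -1124536/2169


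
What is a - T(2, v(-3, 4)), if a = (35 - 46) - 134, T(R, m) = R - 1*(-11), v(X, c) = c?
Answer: -158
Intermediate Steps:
T(R, m) = 11 + R (T(R, m) = R + 11 = 11 + R)
a = -145 (a = -11 - 134 = -145)
a - T(2, v(-3, 4)) = -145 - (11 + 2) = -145 - 1*13 = -145 - 13 = -158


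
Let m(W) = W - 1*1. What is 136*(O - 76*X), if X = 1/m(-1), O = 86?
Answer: 16864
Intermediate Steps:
m(W) = -1 + W (m(W) = W - 1 = -1 + W)
X = -½ (X = 1/(-1 - 1) = 1/(-2) = 1*(-½) = -½ ≈ -0.50000)
136*(O - 76*X) = 136*(86 - 76*(-½)) = 136*(86 + 38) = 136*124 = 16864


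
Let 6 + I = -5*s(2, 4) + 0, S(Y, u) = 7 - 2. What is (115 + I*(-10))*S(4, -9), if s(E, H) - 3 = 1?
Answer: 1875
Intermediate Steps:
s(E, H) = 4 (s(E, H) = 3 + 1 = 4)
S(Y, u) = 5
I = -26 (I = -6 + (-5*4 + 0) = -6 + (-20 + 0) = -6 - 20 = -26)
(115 + I*(-10))*S(4, -9) = (115 - 26*(-10))*5 = (115 + 260)*5 = 375*5 = 1875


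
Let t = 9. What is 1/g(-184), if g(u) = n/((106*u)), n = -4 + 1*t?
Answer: -19504/5 ≈ -3900.8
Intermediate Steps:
n = 5 (n = -4 + 1*9 = -4 + 9 = 5)
g(u) = 5/(106*u) (g(u) = 5/((106*u)) = 5*(1/(106*u)) = 5/(106*u))
1/g(-184) = 1/((5/106)/(-184)) = 1/((5/106)*(-1/184)) = 1/(-5/19504) = -19504/5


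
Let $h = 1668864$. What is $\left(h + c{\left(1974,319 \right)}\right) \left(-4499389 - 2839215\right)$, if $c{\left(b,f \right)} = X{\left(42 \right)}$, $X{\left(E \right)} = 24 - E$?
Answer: $-12246999930984$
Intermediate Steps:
$c{\left(b,f \right)} = -18$ ($c{\left(b,f \right)} = 24 - 42 = -18$)
$\left(h + c{\left(1974,319 \right)}\right) \left(-4499389 - 2839215\right) = \left(1668864 - 18\right) \left(-4499389 - 2839215\right) = 1668846 \left(-7338604\right) = -12246999930984$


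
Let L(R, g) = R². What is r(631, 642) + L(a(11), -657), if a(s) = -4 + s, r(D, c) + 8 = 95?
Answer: 136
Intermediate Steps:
r(D, c) = 87 (r(D, c) = -8 + 95 = 87)
r(631, 642) + L(a(11), -657) = 87 + (-4 + 11)² = 87 + 7² = 87 + 49 = 136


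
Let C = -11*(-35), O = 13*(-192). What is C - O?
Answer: 2881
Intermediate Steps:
O = -2496
C = 385
C - O = 385 - 1*(-2496) = 385 + 2496 = 2881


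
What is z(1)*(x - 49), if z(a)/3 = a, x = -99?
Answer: -444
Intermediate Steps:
z(a) = 3*a
z(1)*(x - 49) = (3*1)*(-99 - 49) = 3*(-148) = -444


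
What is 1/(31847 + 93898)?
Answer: 1/125745 ≈ 7.9526e-6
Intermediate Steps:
1/(31847 + 93898) = 1/125745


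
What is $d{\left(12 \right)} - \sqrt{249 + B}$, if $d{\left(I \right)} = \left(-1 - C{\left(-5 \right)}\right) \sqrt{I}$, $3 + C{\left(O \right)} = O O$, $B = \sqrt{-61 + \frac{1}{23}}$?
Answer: $- 46 \sqrt{3} - \frac{\sqrt{131721 + 23 i \sqrt{32246}}}{23} \approx -95.456 - 0.24736 i$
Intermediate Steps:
$B = \frac{i \sqrt{32246}}{23}$ ($B = \sqrt{-61 + \frac{1}{23}} = \sqrt{- \frac{1402}{23}} = \frac{i \sqrt{32246}}{23} \approx 7.8075 i$)
$C{\left(O \right)} = -3 + O^{2}$ ($C{\left(O \right)} = -3 + O O = -3 + O^{2}$)
$d{\left(I \right)} = - 23 \sqrt{I}$ ($d{\left(I \right)} = \left(-1 - \left(-3 + \left(-5\right)^{2}\right)\right) \sqrt{I} = \left(-1 - \left(-3 + 25\right)\right) \sqrt{I} = \left(-1 - 22\right) \sqrt{I} = - 23 \sqrt{I}$)
$d{\left(12 \right)} - \sqrt{249 + B} = - 23 \sqrt{12} - \sqrt{249 + \frac{i \sqrt{32246}}{23}} = - 23 \cdot 2 \sqrt{3} - \sqrt{249 + \frac{i \sqrt{32246}}{23}} = - 46 \sqrt{3} - \sqrt{249 + \frac{i \sqrt{32246}}{23}} = - \sqrt{249 + \frac{i \sqrt{32246}}{23}} - 46 \sqrt{3}$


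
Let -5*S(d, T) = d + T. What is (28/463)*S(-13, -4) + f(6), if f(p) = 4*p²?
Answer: 333836/2315 ≈ 144.21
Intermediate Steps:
S(d, T) = -T/5 - d/5 (S(d, T) = -(d + T)/5 = -(T + d)/5 = -T/5 - d/5)
(28/463)*S(-13, -4) + f(6) = (28/463)*(-⅕*(-4) - ⅕*(-13)) + 4*6² = (28*(1/463))*(⅘ + 13/5) + 4*36 = (28/463)*(17/5) + 144 = 476/2315 + 144 = 333836/2315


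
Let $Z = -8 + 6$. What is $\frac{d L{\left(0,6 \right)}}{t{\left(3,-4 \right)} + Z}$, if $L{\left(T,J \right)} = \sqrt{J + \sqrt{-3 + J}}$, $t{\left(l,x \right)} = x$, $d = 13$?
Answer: $- \frac{13 \sqrt{6 + \sqrt{3}}}{6} \approx -6.0248$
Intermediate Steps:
$Z = -2$
$\frac{d L{\left(0,6 \right)}}{t{\left(3,-4 \right)} + Z} = \frac{13 \sqrt{6 + \sqrt{-3 + 6}}}{-4 - 2} = \frac{13 \sqrt{6 + \sqrt{3}}}{-6} = 13 \sqrt{6 + \sqrt{3}} \left(- \frac{1}{6}\right) = - \frac{13 \sqrt{6 + \sqrt{3}}}{6}$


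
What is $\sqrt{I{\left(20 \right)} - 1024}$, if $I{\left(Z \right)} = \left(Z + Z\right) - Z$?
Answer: $2 i \sqrt{251} \approx 31.686 i$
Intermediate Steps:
$I{\left(Z \right)} = Z$ ($I{\left(Z \right)} = 2 Z - Z = Z$)
$\sqrt{I{\left(20 \right)} - 1024} = \sqrt{20 - 1024} = \sqrt{-1004} = 2 i \sqrt{251}$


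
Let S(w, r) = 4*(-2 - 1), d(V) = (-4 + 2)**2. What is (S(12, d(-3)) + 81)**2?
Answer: 4761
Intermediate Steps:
d(V) = 4 (d(V) = (-2)**2 = 4)
S(w, r) = -12 (S(w, r) = 4*(-3) = -12)
(S(12, d(-3)) + 81)**2 = (-12 + 81)**2 = 69**2 = 4761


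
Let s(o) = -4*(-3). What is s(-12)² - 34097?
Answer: -33953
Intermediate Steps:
s(o) = 12
s(-12)² - 34097 = 12² - 34097 = 144 - 34097 = -33953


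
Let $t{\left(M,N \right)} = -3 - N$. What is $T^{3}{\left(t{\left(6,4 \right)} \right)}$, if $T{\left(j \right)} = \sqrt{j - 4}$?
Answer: $- 11 i \sqrt{11} \approx - 36.483 i$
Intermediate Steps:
$T{\left(j \right)} = \sqrt{-4 + j}$
$T^{3}{\left(t{\left(6,4 \right)} \right)} = \left(\sqrt{-4 - 7}\right)^{3} = \left(\sqrt{-11}\right)^{3} = \left(i \sqrt{11}\right)^{3} = - 11 i \sqrt{11}$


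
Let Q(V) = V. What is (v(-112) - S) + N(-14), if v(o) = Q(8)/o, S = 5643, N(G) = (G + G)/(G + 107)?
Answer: -7347671/1302 ≈ -5643.4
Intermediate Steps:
N(G) = 2*G/(107 + G) (N(G) = (2*G)/(107 + G) = 2*G/(107 + G))
v(o) = 8/o
(v(-112) - S) + N(-14) = (8/(-112) - 1*5643) + 2*(-14)/(107 - 14) = (8*(-1/112) - 5643) + 2*(-14)/93 = (-1/14 - 5643) + 2*(-14)*(1/93) = -79003/14 - 28/93 = -7347671/1302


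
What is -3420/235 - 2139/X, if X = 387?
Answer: -121747/6063 ≈ -20.080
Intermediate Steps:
-3420/235 - 2139/X = -3420/235 - 2139/387 = -3420*1/235 - 2139*1/387 = -684/47 - 713/129 = -121747/6063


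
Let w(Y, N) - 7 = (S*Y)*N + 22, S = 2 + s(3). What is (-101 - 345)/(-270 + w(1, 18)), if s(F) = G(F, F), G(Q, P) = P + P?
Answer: 446/97 ≈ 4.5979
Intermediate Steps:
G(Q, P) = 2*P
s(F) = 2*F
S = 8 (S = 2 + 2*3 = 2 + 6 = 8)
w(Y, N) = 29 + 8*N*Y (w(Y, N) = 7 + ((8*Y)*N + 22) = 7 + (8*N*Y + 22) = 7 + (22 + 8*N*Y) = 29 + 8*N*Y)
(-101 - 345)/(-270 + w(1, 18)) = (-101 - 345)/(-270 + (29 + 8*18*1)) = -446/(-270 + (29 + 144)) = -446/(-270 + 173) = -446/(-97) = -446*(-1/97) = 446/97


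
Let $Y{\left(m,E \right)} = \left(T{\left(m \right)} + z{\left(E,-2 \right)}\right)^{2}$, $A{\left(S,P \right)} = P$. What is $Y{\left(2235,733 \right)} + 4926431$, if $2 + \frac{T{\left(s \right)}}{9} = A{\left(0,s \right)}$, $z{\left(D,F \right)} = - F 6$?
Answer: $409298312$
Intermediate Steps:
$z{\left(D,F \right)} = - 6 F$
$T{\left(s \right)} = -18 + 9 s$
$Y{\left(m,E \right)} = \left(-6 + 9 m\right)^{2}$ ($Y{\left(m,E \right)} = \left(\left(-18 + 9 m\right) - -12\right)^{2} = \left(\left(-18 + 9 m\right) + 12\right)^{2} = \left(-6 + 9 m\right)^{2}$)
$Y{\left(2235,733 \right)} + 4926431 = 9 \left(-2 + 3 \cdot 2235\right)^{2} + 4926431 = 9 \left(-2 + 6705\right)^{2} + 4926431 = 9 \cdot 6703^{2} + 4926431 = 9 \cdot 44930209 + 4926431 = 404371881 + 4926431 = 409298312$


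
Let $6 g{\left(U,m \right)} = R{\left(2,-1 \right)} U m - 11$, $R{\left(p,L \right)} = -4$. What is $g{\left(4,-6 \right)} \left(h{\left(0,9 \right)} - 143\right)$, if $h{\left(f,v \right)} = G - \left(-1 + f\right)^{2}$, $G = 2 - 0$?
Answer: $- \frac{6035}{3} \approx -2011.7$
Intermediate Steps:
$G = 2$ ($G = 2 + 0 = 2$)
$h{\left(f,v \right)} = 2 - \left(-1 + f\right)^{2}$
$g{\left(U,m \right)} = - \frac{11}{6} - \frac{2 U m}{3}$ ($g{\left(U,m \right)} = \frac{- 4 U m - 11}{6} = \frac{-11 - 4 U m}{6} = - \frac{11}{6} - \frac{2 U m}{3}$)
$g{\left(4,-6 \right)} \left(h{\left(0,9 \right)} - 143\right) = \left(- \frac{11}{6} - \frac{8}{3} \left(-6\right)\right) \left(\left(2 - \left(-1 + 0\right)^{2}\right) - 143\right) = \left(- \frac{11}{6} + 16\right) \left(\left(2 - \left(-1\right)^{2}\right) - 143\right) = \frac{85 \left(\left(2 - 1\right) - 143\right)}{6} = \frac{85 \left(1 - 143\right)}{6} = \frac{85}{6} \left(-142\right) = - \frac{6035}{3}$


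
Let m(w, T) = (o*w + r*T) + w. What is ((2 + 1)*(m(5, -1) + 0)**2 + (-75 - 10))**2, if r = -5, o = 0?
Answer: 46225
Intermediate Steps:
m(w, T) = w - 5*T (m(w, T) = (0*w - 5*T) + w = (0 - 5*T) + w = -5*T + w = w - 5*T)
((2 + 1)*(m(5, -1) + 0)**2 + (-75 - 10))**2 = ((2 + 1)*((5 - 5*(-1)) + 0)**2 + (-75 - 10))**2 = (3*((5 + 5) + 0)**2 - 85)**2 = (3*(10 + 0)**2 - 85)**2 = (3*10**2 - 85)**2 = (3*100 - 85)**2 = (300 - 85)**2 = 215**2 = 46225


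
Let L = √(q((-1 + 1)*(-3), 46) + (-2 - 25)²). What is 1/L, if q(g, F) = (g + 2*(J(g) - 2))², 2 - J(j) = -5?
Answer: √829/829 ≈ 0.034731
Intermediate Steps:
J(j) = 7 (J(j) = 2 - 1*(-5) = 2 + 5 = 7)
q(g, F) = (10 + g)² (q(g, F) = (g + 2*(7 - 2))² = (g + 2*5)² = (g + 10)² = (10 + g)²)
L = √829 (L = √((10 + (-1 + 1)*(-3))² + (-2 - 25)²) = √((10 + 0*(-3))² + (-27)²) = √((10 + 0)² + 729) = √(10² + 729) = √(100 + 729) = √829 ≈ 28.792)
1/L = 1/(√829) = √829/829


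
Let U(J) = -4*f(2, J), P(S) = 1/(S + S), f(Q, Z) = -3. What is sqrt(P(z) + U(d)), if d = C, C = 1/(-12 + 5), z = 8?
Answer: sqrt(193)/4 ≈ 3.4731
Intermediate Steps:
C = -1/7 (C = 1/(-7) = -1/7 ≈ -0.14286)
P(S) = 1/(2*S)
d = -1/7 ≈ -0.14286
U(J) = 12 (U(J) = -4*(-3) = 12)
sqrt(P(z) + U(d)) = sqrt((1/2)/8 + 12) = sqrt((1/2)*(1/8) + 12) = sqrt(1/16 + 12) = sqrt(193/16) = sqrt(193)/4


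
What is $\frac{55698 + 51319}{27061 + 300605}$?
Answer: $\frac{107017}{327666} \approx 0.3266$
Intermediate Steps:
$\frac{55698 + 51319}{27061 + 300605} = \frac{107017}{327666}$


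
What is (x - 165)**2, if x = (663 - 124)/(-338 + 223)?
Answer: 380796196/13225 ≈ 28794.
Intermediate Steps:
x = -539/115 (x = 539/(-115) = 539*(-1/115) = -539/115 ≈ -4.6870)
(x - 165)**2 = (-539/115 - 165)**2 = (-19514/115)**2 = 380796196/13225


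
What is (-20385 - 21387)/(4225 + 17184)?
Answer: -41772/21409 ≈ -1.9511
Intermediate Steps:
(-20385 - 21387)/(4225 + 17184) = -41772/21409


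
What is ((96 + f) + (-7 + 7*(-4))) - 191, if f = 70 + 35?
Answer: -25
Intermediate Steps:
f = 105
((96 + f) + (-7 + 7*(-4))) - 191 = ((96 + 105) + (-7 + 7*(-4))) - 191 = (201 + (-7 - 28)) - 191 = (201 - 35) - 191 = 166 - 191 = -25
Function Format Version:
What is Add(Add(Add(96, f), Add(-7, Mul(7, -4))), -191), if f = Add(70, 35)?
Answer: -25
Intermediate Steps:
f = 105
Add(Add(Add(96, f), Add(-7, Mul(7, -4))), -191) = Add(Add(Add(96, 105), Add(-7, Mul(7, -4))), -191) = Add(Add(201, Add(-7, -28)), -191) = Add(Add(201, -35), -191) = Add(166, -191) = -25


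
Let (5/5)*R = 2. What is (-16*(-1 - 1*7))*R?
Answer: 256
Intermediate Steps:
R = 2
(-16*(-1 - 1*7))*R = -16*(-1 - 1*7)*2 = -16*(-1 - 7)*2 = -16*(-8)*2 = 128*2 = 256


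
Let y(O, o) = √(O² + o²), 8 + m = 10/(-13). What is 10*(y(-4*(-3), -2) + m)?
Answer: -1140/13 + 20*√37 ≈ 33.963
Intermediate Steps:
m = -114/13 (m = -8 + 10/(-13) = -8 + 10*(-1/13) = -8 - 10/13 = -114/13 ≈ -8.7692)
10*(y(-4*(-3), -2) + m) = 10*(√((-4*(-3))² + (-2)²) - 114/13) = 10*(√(12² + 4) - 114/13) = 10*(√(144 + 4) - 114/13) = 10*(√148 - 114/13) = 10*(2*√37 - 114/13) = 10*(-114/13 + 2*√37) = -1140/13 + 20*√37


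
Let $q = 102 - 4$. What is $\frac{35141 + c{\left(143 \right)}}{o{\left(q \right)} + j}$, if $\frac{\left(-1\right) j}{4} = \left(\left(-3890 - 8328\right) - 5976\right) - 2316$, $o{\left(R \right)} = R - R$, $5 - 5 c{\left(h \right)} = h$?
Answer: $\frac{25081}{58600} \approx 0.428$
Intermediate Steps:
$c{\left(h \right)} = 1 - \frac{h}{5}$
$q = 98$ ($q = 102 - 4 = 98$)
$o{\left(R \right)} = 0$
$j = 82040$ ($j = - 4 \left(\left(\left(-3890 - 8328\right) - 5976\right) - 2316\right) = - 4 \left(\left(-12218 - 5976\right) - 2316\right) = - 4 \left(-18194 - 2316\right) = \left(-4\right) \left(-20510\right) = 82040$)
$\frac{35141 + c{\left(143 \right)}}{o{\left(q \right)} + j} = \frac{35141 + \left(1 - \frac{143}{5}\right)}{0 + 82040} = \frac{35141 + \left(1 - \frac{143}{5}\right)}{82040} = \left(35141 - \frac{138}{5}\right) \frac{1}{82040} = \frac{175567}{5} \cdot \frac{1}{82040} = \frac{25081}{58600}$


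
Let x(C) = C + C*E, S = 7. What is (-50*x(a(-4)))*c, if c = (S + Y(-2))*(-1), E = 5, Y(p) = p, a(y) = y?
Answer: -6000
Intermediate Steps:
x(C) = 6*C (x(C) = C + C*5 = C + 5*C = 6*C)
c = -5 (c = (7 - 2)*(-1) = 5*(-1) = -5)
(-50*x(a(-4)))*c = -300*(-4)*(-5) = -50*(-24)*(-5) = 1200*(-5) = -6000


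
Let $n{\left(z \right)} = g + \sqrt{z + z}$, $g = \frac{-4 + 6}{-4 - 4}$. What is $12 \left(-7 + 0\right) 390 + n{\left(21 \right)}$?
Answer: $- \frac{131041}{4} + \sqrt{42} \approx -32754.0$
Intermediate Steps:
$g = - \frac{1}{4}$ ($g = \frac{2}{-8} = 2 \left(- \frac{1}{8}\right) = - \frac{1}{4} \approx -0.25$)
$n{\left(z \right)} = - \frac{1}{4} + \sqrt{2} \sqrt{z}$ ($n{\left(z \right)} = - \frac{1}{4} + \sqrt{z + z} = - \frac{1}{4} + \sqrt{2 z} = - \frac{1}{4} + \sqrt{2} \sqrt{z}$)
$12 \left(-7 + 0\right) 390 + n{\left(21 \right)} = 12 \left(-7 + 0\right) 390 - \left(\frac{1}{4} - \sqrt{2} \sqrt{21}\right) = 12 \left(-7\right) 390 - \left(\frac{1}{4} - \sqrt{42}\right) = \left(-84\right) 390 - \left(\frac{1}{4} - \sqrt{42}\right) = -32760 - \left(\frac{1}{4} - \sqrt{42}\right) = - \frac{131041}{4} + \sqrt{42}$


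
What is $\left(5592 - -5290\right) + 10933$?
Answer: $21815$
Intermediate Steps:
$\left(5592 - -5290\right) + 10933 = \left(5592 + \left(5307 - 17\right)\right) + 10933 = \left(5592 + 5290\right) + 10933 = 10882 + 10933 = 21815$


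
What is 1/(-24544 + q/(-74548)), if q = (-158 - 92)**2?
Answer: -18637/457442153 ≈ -4.0742e-5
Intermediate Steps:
q = 62500 (q = (-250)**2 = 62500)
1/(-24544 + q/(-74548)) = 1/(-24544 + 62500/(-74548)) = 1/(-24544 + 62500*(-1/74548)) = 1/(-24544 - 15625/18637) = 1/(-457442153/18637) = -18637/457442153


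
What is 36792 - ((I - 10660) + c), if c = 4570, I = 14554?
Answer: 28328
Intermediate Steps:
36792 - ((I - 10660) + c) = 36792 - ((14554 - 10660) + 4570) = 36792 - (3894 + 4570) = 36792 - 1*8464 = 36792 - 8464 = 28328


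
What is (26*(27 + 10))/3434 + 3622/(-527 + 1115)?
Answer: 3250901/504798 ≈ 6.4400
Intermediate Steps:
(26*(27 + 10))/3434 + 3622/(-527 + 1115) = (26*37)*(1/3434) + 3622/588 = 962*(1/3434) + 3622*(1/588) = 481/1717 + 1811/294 = 3250901/504798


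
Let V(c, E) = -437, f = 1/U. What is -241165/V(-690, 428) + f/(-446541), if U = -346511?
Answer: 37315790472485852/67617608013087 ≈ 551.87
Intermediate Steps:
f = -1/346511 (f = 1/(-346511) = -1/346511 ≈ -2.8859e-6)
-241165/V(-690, 428) + f/(-446541) = -241165/(-437) - 1/346511/(-446541) = -241165*(-1/437) - 1/346511*(-1/446541) = 241165/437 + 1/154731368451 = 37315790472485852/67617608013087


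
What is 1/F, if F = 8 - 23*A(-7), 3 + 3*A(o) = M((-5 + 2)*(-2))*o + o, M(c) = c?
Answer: 3/1220 ≈ 0.0024590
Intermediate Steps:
A(o) = -1 + 7*o/3 (A(o) = -1 + (((-5 + 2)*(-2))*o + o)/3 = -1 + ((-3*(-2))*o + o)/3 = -1 + (6*o + o)/3 = -1 + (7*o)/3 = -1 + 7*o/3)
F = 1220/3 (F = 8 - 23*(-1 + (7/3)*(-7)) = 8 - 23*(-1 - 49/3) = 8 - 23*(-52/3) = 8 + 1196/3 = 1220/3 ≈ 406.67)
1/F = 1/(1220/3) = 3/1220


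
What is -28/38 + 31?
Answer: 575/19 ≈ 30.263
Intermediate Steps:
-28/38 + 31 = (1/38)*(-28) + 31 = -14/19 + 31 = 575/19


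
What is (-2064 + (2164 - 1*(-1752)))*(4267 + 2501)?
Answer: 12534336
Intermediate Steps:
(-2064 + (2164 - 1*(-1752)))*(4267 + 2501) = (-2064 + (2164 + 1752))*6768 = (-2064 + 3916)*6768 = 1852*6768 = 12534336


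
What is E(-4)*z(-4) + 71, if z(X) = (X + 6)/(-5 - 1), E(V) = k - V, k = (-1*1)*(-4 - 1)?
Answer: 68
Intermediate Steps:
k = 5 (k = -1*(-5) = 5)
E(V) = 5 - V
z(X) = -1 - X/6 (z(X) = (6 + X)/(-6) = (6 + X)*(-1/6) = -1 - X/6)
E(-4)*z(-4) + 71 = (5 - 1*(-4))*(-1 - 1/6*(-4)) + 71 = (5 + 4)*(-1 + 2/3) + 71 = 9*(-1/3) + 71 = -3 + 71 = 68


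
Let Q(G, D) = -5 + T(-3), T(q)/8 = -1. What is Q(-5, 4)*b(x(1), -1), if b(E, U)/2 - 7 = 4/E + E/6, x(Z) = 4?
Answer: -676/3 ≈ -225.33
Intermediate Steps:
T(q) = -8 (T(q) = 8*(-1) = -8)
Q(G, D) = -13 (Q(G, D) = -5 - 8 = -13)
b(E, U) = 14 + 8/E + E/3 (b(E, U) = 14 + 2*(4/E + E/6) = 14 + (8/E + E/3) = 14 + 8/E + E/3)
Q(-5, 4)*b(x(1), -1) = -13*(14 + 8/4 + (⅓)*4) = -13*(14 + 8*(¼) + 4/3) = -13*(14 + 2 + 4/3) = -13*52/3 = -676/3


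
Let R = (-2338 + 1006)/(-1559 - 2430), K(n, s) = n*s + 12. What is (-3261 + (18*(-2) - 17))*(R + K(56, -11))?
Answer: 7980191536/3989 ≈ 2.0006e+6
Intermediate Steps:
K(n, s) = 12 + n*s
R = 1332/3989 (R = -1332/(-3989) = -1332*(-1/3989) = 1332/3989 ≈ 0.33392)
(-3261 + (18*(-2) - 17))*(R + K(56, -11)) = (-3261 + (18*(-2) - 17))*(1332/3989 + (12 + 56*(-11))) = (-3261 + (-36 - 17))*(1332/3989 + (12 - 616)) = (-3261 - 53)*(1332/3989 - 604) = -3314*(-2408024/3989) = 7980191536/3989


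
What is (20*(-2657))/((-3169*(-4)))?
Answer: -13285/3169 ≈ -4.1922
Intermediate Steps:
(20*(-2657))/((-3169*(-4))) = -53140/12676 = -53140*1/12676 = -13285/3169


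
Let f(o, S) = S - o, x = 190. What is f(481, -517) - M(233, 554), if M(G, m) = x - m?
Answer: -634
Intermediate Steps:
M(G, m) = 190 - m
f(481, -517) - M(233, 554) = (-517 - 1*481) - (190 - 1*554) = (-517 - 481) - (190 - 554) = -998 - 1*(-364) = -998 + 364 = -634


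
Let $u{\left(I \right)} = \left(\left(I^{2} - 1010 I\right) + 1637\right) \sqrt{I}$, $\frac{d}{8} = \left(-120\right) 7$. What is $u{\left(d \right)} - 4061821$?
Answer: $-4061821 + 415577896 i \sqrt{105} \approx -4.0618 \cdot 10^{6} + 4.2584 \cdot 10^{9} i$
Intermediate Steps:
$d = -6720$ ($d = 8 \left(\left(-120\right) 7\right) = 8 \left(-840\right) = -6720$)
$u{\left(I \right)} = \sqrt{I} \left(1637 + I^{2} - 1010 I\right)$ ($u{\left(I \right)} = \left(1637 + I^{2} - 1010 I\right) \sqrt{I} = \sqrt{I} \left(1637 + I^{2} - 1010 I\right)$)
$u{\left(d \right)} - 4061821 = \sqrt{-6720} \left(1637 + \left(-6720\right)^{2} - -6787200\right) - 4061821 = 8 i \sqrt{105} \left(1637 + 45158400 + 6787200\right) - 4061821 = 8 i \sqrt{105} \cdot 51947237 - 4061821 = 415577896 i \sqrt{105} - 4061821 = -4061821 + 415577896 i \sqrt{105}$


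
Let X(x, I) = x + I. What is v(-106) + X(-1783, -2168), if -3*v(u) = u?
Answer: -11747/3 ≈ -3915.7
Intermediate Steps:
X(x, I) = I + x
v(u) = -u/3
v(-106) + X(-1783, -2168) = -1/3*(-106) + (-2168 - 1783) = 106/3 - 3951 = -11747/3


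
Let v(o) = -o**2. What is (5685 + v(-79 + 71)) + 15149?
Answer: 20770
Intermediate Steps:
(5685 + v(-79 + 71)) + 15149 = (5685 - (-79 + 71)**2) + 15149 = (5685 - 1*(-8)**2) + 15149 = (5685 - 1*64) + 15149 = (5685 - 64) + 15149 = 5621 + 15149 = 20770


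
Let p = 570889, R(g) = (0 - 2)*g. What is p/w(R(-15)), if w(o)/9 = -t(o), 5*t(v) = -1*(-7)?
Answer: -2854445/63 ≈ -45309.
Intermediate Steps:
t(v) = 7/5 (t(v) = (-1*(-7))/5 = (⅕)*7 = 7/5)
R(g) = -2*g
w(o) = -63/5 (w(o) = 9*(-1*7/5) = 9*(-7/5) = -63/5)
p/w(R(-15)) = 570889/(-63/5) = 570889*(-5/63) = -2854445/63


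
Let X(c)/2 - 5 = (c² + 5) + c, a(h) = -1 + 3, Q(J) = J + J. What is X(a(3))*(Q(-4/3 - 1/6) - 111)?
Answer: -3648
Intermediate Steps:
Q(J) = 2*J
a(h) = 2
X(c) = 20 + 2*c + 2*c² (X(c) = 10 + 2*((c² + 5) + c) = 10 + 2*((5 + c²) + c) = 10 + 2*(5 + c + c²) = 10 + (10 + 2*c + 2*c²) = 20 + 2*c + 2*c²)
X(a(3))*(Q(-4/3 - 1/6) - 111) = (20 + 2*2 + 2*2²)*(2*(-4/3 - 1/6) - 111) = (20 + 4 + 2*4)*(2*(-4*⅓ - 1*⅙) - 111) = (20 + 4 + 8)*(2*(-4/3 - ⅙) - 111) = 32*(2*(-3/2) - 111) = 32*(-3 - 111) = 32*(-114) = -3648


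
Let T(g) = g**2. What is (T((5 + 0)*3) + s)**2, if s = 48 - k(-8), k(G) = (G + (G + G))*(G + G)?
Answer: 12321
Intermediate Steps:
k(G) = 6*G**2 (k(G) = (G + 2*G)*(2*G) = (3*G)*(2*G) = 6*G**2)
s = -336 (s = 48 - 6*(-8)**2 = 48 - 6*64 = 48 - 1*384 = 48 - 384 = -336)
(T((5 + 0)*3) + s)**2 = (((5 + 0)*3)**2 - 336)**2 = ((5*3)**2 - 336)**2 = (15**2 - 336)**2 = (225 - 336)**2 = (-111)**2 = 12321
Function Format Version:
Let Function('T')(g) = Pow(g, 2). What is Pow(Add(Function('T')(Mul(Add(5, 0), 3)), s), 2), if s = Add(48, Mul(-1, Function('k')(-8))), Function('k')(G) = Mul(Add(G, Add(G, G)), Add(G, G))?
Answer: 12321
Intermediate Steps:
Function('k')(G) = Mul(6, Pow(G, 2)) (Function('k')(G) = Mul(Add(G, Mul(2, G)), Mul(2, G)) = Mul(Mul(3, G), Mul(2, G)) = Mul(6, Pow(G, 2)))
s = -336 (s = Add(48, Mul(-1, Mul(6, Pow(-8, 2)))) = Add(48, Mul(-1, Mul(6, 64))) = Add(48, Mul(-1, 384)) = Add(48, -384) = -336)
Pow(Add(Function('T')(Mul(Add(5, 0), 3)), s), 2) = Pow(Add(Pow(Mul(Add(5, 0), 3), 2), -336), 2) = Pow(Add(Pow(Mul(5, 3), 2), -336), 2) = Pow(Add(Pow(15, 2), -336), 2) = Pow(Add(225, -336), 2) = Pow(-111, 2) = 12321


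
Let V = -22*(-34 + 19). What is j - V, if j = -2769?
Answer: -3099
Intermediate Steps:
V = 330 (V = -22*(-15) = 330)
j - V = -2769 - 1*330 = -2769 - 330 = -3099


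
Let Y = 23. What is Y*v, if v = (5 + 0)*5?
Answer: 575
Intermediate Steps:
v = 25 (v = 5*5 = 25)
Y*v = 23*25 = 575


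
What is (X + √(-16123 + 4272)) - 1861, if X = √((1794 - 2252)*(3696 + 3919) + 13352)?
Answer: -1861 + I*√11851 + I*√3474318 ≈ -1861.0 + 1972.8*I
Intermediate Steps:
X = I*√3474318 (X = √(-458*7615 + 13352) = √(-3487670 + 13352) = √(-3474318) = I*√3474318 ≈ 1864.0*I)
(X + √(-16123 + 4272)) - 1861 = (I*√3474318 + √(-16123 + 4272)) - 1861 = (I*√3474318 + √(-11851)) - 1861 = (I*√3474318 + I*√11851) - 1861 = (I*√11851 + I*√3474318) - 1861 = -1861 + I*√11851 + I*√3474318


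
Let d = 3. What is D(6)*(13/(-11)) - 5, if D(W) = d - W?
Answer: -16/11 ≈ -1.4545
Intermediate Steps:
D(W) = 3 - W
D(6)*(13/(-11)) - 5 = (3 - 1*6)*(13/(-11)) - 5 = (3 - 6)*(13*(-1/11)) - 5 = -3*(-13/11) - 5 = 39/11 - 5 = -16/11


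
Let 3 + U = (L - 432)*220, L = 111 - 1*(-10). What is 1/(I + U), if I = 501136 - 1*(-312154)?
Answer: 1/744867 ≈ 1.3425e-6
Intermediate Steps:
L = 121 (L = 111 + 10 = 121)
I = 813290 (I = 501136 + 312154 = 813290)
U = -68423 (U = -3 + (121 - 432)*220 = -3 - 311*220 = -3 - 68420 = -68423)
1/(I + U) = 1/(813290 - 68423) = 1/744867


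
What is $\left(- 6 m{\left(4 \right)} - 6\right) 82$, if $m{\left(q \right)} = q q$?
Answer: $-8364$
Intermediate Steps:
$m{\left(q \right)} = q^{2}$
$\left(- 6 m{\left(4 \right)} - 6\right) 82 = \left(- 6 \cdot 4^{2} - 6\right) 82 = \left(\left(-6\right) 16 - 6\right) 82 = \left(-96 - 6\right) 82 = \left(-102\right) 82 = -8364$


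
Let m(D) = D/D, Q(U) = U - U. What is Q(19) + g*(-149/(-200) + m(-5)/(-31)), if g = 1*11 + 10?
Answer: 92799/6200 ≈ 14.968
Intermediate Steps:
Q(U) = 0
m(D) = 1
g = 21 (g = 11 + 10 = 21)
Q(19) + g*(-149/(-200) + m(-5)/(-31)) = 0 + 21*(-149/(-200) + 1/(-31)) = 0 + 21*(-149*(-1/200) + 1*(-1/31)) = 0 + 21*(149/200 - 1/31) = 0 + 21*(4419/6200) = 0 + 92799/6200 = 92799/6200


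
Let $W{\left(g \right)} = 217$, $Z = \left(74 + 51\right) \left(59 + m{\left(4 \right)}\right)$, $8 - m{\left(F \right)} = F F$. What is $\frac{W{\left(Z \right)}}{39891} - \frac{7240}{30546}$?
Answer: $- \frac{47030393}{203085081} \approx -0.23158$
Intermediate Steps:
$m{\left(F \right)} = 8 - F^{2}$ ($m{\left(F \right)} = 8 - F F = 8 - F^{2}$)
$Z = 6375$ ($Z = \left(74 + 51\right) \left(59 + \left(8 - 4^{2}\right)\right) = 125 \left(59 + \left(8 - 16\right)\right) = 125 \left(59 - 8\right) = 125 \cdot 51 = 6375$)
$\frac{W{\left(Z \right)}}{39891} - \frac{7240}{30546} = \frac{217}{39891} - \frac{7240}{30546} = 217 \cdot \frac{1}{39891} - \frac{3620}{15273} = \frac{217}{39891} - \frac{3620}{15273} = - \frac{47030393}{203085081}$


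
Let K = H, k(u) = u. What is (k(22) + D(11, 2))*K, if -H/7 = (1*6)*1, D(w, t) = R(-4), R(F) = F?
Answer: -756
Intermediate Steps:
D(w, t) = -4
H = -42 (H = -7*1*6 = -42 ≈ -42.000)
K = -42
(k(22) + D(11, 2))*K = (22 - 4)*(-42) = 18*(-42) = -756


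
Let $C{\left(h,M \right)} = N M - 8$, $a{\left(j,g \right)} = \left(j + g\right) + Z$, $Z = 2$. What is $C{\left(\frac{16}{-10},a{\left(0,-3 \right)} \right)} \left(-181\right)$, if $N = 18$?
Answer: $4706$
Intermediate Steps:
$a{\left(j,g \right)} = 2 + g + j$ ($a{\left(j,g \right)} = \left(j + g\right) + 2 = \left(g + j\right) + 2 = 2 + g + j$)
$C{\left(h,M \right)} = -8 + 18 M$ ($C{\left(h,M \right)} = 18 M - 8 = -8 + 18 M$)
$C{\left(\frac{16}{-10},a{\left(0,-3 \right)} \right)} \left(-181\right) = \left(-8 + 18 \left(2 - 3 + 0\right)\right) \left(-181\right) = \left(-8 + 18 \left(-1\right)\right) \left(-181\right) = \left(-8 - 18\right) \left(-181\right) = \left(-26\right) \left(-181\right) = 4706$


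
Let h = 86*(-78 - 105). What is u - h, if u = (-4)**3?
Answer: 15674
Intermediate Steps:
u = -64
h = -15738 (h = 86*(-183) = -15738)
u - h = -64 - 1*(-15738) = -64 + 15738 = 15674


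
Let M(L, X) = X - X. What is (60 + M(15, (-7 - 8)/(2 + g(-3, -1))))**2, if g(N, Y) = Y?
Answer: 3600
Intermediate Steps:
M(L, X) = 0
(60 + M(15, (-7 - 8)/(2 + g(-3, -1))))**2 = (60 + 0)**2 = 60**2 = 3600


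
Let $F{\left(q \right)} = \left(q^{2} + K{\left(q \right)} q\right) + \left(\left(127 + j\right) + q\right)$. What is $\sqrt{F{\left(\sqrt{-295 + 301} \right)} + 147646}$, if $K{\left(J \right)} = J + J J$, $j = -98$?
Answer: $\sqrt{147687 + 7 \sqrt{6}} \approx 384.32$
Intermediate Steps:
$K{\left(J \right)} = J + J^{2}$
$F{\left(q \right)} = 29 + q + q^{2} + q^{2} \left(1 + q\right)$ ($F{\left(q \right)} = \left(q^{2} + q \left(1 + q\right) q\right) + \left(\left(127 - 98\right) + q\right) = \left(q^{2} + q^{2} \left(1 + q\right)\right) + \left(29 + q\right) = 29 + q + q^{2} + q^{2} \left(1 + q\right)$)
$\sqrt{F{\left(\sqrt{-295 + 301} \right)} + 147646} = \sqrt{\left(29 + \sqrt{-295 + 301} + \left(\sqrt{-295 + 301}\right)^{3} + 2 \left(\sqrt{-295 + 301}\right)^{2}\right) + 147646} = \sqrt{\left(29 + \sqrt{6} + \left(\sqrt{6}\right)^{3} + 2 \left(\sqrt{6}\right)^{2}\right) + 147646} = \sqrt{\left(29 + \sqrt{6} + 6 \sqrt{6} + 2 \cdot 6\right) + 147646} = \sqrt{\left(29 + \sqrt{6} + 6 \sqrt{6} + 12\right) + 147646} = \sqrt{\left(41 + 7 \sqrt{6}\right) + 147646} = \sqrt{147687 + 7 \sqrt{6}}$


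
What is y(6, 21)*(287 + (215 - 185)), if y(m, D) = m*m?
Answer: 11412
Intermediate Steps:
y(m, D) = m²
y(6, 21)*(287 + (215 - 185)) = 6²*(287 + (215 - 185)) = 36*(287 + 30) = 36*317 = 11412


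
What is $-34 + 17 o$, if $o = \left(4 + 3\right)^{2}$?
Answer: $799$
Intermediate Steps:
$o = 49$ ($o = 7^{2} = 49$)
$-34 + 17 o = -34 + 17 \cdot 49 = -34 + 833 = 799$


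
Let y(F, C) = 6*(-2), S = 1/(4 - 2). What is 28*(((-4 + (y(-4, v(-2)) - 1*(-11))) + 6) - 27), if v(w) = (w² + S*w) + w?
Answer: -728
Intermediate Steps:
S = ½ (S = 1/2 = ½ ≈ 0.50000)
v(w) = w² + 3*w/2 (v(w) = (w² + w/2) + w = w² + 3*w/2)
y(F, C) = -12
28*(((-4 + (y(-4, v(-2)) - 1*(-11))) + 6) - 27) = 28*(((-4 + (-12 - 1*(-11))) + 6) - 27) = 28*(((-4 + (-12 + 11)) + 6) - 27) = 28*(((-4 - 1) + 6) - 27) = 28*((-5 + 6) - 27) = 28*(1 - 27) = 28*(-26) = -728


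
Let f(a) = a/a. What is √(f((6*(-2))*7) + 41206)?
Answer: √41207 ≈ 203.00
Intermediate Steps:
f(a) = 1
√(f((6*(-2))*7) + 41206) = √(1 + 41206) = √41207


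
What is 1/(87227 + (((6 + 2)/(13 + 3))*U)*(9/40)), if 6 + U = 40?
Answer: 40/3489233 ≈ 1.1464e-5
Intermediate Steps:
U = 34 (U = -6 + 40 = 34)
1/(87227 + (((6 + 2)/(13 + 3))*U)*(9/40)) = 1/(87227 + (((6 + 2)/(13 + 3))*34)*(9/40)) = 1/(87227 + ((8/16)*34)*(9*(1/40))) = 1/(87227 + ((8*(1/16))*34)*(9/40)) = 1/(87227 + ((½)*34)*(9/40)) = 1/(87227 + 17*(9/40)) = 1/(87227 + 153/40) = 1/(3489233/40) = 40/3489233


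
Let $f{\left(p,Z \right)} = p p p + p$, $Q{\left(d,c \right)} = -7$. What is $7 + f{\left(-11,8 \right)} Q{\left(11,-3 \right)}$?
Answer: $9401$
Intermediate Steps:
$f{\left(p,Z \right)} = p + p^{3}$ ($f{\left(p,Z \right)} = p^{2} p + p = p^{3} + p = p + p^{3}$)
$7 + f{\left(-11,8 \right)} Q{\left(11,-3 \right)} = 7 + \left(-11 + \left(-11\right)^{3}\right) \left(-7\right) = 7 + \left(-11 - 1331\right) \left(-7\right) = 7 - -9394 = 7 + 9394 = 9401$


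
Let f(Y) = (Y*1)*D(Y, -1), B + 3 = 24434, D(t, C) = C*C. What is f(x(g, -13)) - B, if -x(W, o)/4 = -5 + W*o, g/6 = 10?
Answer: -21291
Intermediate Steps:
g = 60 (g = 6*10 = 60)
D(t, C) = C²
x(W, o) = 20 - 4*W*o (x(W, o) = -4*(-5 + W*o) = 20 - 4*W*o)
B = 24431 (B = -3 + 24434 = 24431)
f(Y) = Y (f(Y) = (Y*1)*(-1)² = Y*1 = Y)
f(x(g, -13)) - B = (20 - 4*60*(-13)) - 1*24431 = (20 + 3120) - 24431 = 3140 - 24431 = -21291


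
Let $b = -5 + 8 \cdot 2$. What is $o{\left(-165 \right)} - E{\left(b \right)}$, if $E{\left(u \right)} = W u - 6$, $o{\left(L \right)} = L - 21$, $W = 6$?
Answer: $-246$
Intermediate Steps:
$b = 11$ ($b = -5 + 16 = 11$)
$o{\left(L \right)} = -21 + L$
$E{\left(u \right)} = -6 + 6 u$ ($E{\left(u \right)} = 6 u - 6 = -6 + 6 u$)
$o{\left(-165 \right)} - E{\left(b \right)} = \left(-21 - 165\right) - \left(-6 + 6 \cdot 11\right) = -186 - \left(-6 + 66\right) = -186 - 60 = -246$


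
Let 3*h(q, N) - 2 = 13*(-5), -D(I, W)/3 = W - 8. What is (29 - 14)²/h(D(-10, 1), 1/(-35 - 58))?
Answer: -75/7 ≈ -10.714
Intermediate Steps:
D(I, W) = 24 - 3*W (D(I, W) = -3*(W - 8) = -3*(-8 + W) = 24 - 3*W)
h(q, N) = -21 (h(q, N) = ⅔ + (13*(-5))/3 = ⅔ + (⅓)*(-65) = ⅔ - 65/3 = -21)
(29 - 14)²/h(D(-10, 1), 1/(-35 - 58)) = (29 - 14)²/(-21) = 15²*(-1/21) = 225*(-1/21) = -75/7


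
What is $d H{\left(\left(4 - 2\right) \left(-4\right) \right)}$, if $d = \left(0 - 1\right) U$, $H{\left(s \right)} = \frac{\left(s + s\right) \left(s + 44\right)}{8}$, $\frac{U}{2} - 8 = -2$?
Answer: $864$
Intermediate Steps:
$U = 12$ ($U = 16 + 2 \left(-2\right) = 16 - 4 = 12$)
$H{\left(s \right)} = \frac{s \left(44 + s\right)}{4}$ ($H{\left(s \right)} = 2 s \left(44 + s\right) \frac{1}{8} = \frac{s \left(44 + s\right)}{4}$)
$d = -12$ ($d = \left(0 - 1\right) 12 = \left(-1\right) 12 = -12$)
$d H{\left(\left(4 - 2\right) \left(-4\right) \right)} = - 12 \frac{\left(4 - 2\right) \left(-4\right) \left(44 + \left(4 - 2\right) \left(-4\right)\right)}{4} = - 12 \frac{2 \left(-4\right) \left(44 + 2 \left(-4\right)\right)}{4} = - 12 \cdot \frac{1}{4} \left(-8\right) \left(44 - 8\right) = - 12 \cdot \frac{1}{4} \left(-8\right) 36 = \left(-12\right) \left(-72\right) = 864$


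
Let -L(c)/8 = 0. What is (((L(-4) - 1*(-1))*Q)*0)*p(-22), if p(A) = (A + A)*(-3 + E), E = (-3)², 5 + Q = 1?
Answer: 0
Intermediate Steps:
Q = -4 (Q = -5 + 1 = -4)
L(c) = 0 (L(c) = -8*0 = 0)
E = 9
p(A) = 12*A (p(A) = (A + A)*(-3 + 9) = (2*A)*6 = 12*A)
(((L(-4) - 1*(-1))*Q)*0)*p(-22) = (((0 - 1*(-1))*(-4))*0)*(12*(-22)) = (((0 + 1)*(-4))*0)*(-264) = ((1*(-4))*0)*(-264) = -4*0*(-264) = 0*(-264) = 0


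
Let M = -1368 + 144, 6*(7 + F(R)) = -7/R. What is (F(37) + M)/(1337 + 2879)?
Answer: -273289/935952 ≈ -0.29199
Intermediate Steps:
F(R) = -7 - 7/(6*R) (F(R) = -7 + (-7/R)/6 = -7 - 7/(6*R))
M = -1224
(F(37) + M)/(1337 + 2879) = ((-7 - 7/6/37) - 1224)/(1337 + 2879) = ((-7 - 7/6*1/37) - 1224)/4216 = ((-7 - 7/222) - 1224)*(1/4216) = (-1561/222 - 1224)*(1/4216) = -273289/222*1/4216 = -273289/935952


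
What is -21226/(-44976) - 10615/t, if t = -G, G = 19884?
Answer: 37478251/37262616 ≈ 1.0058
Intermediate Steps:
t = -19884 (t = -1*19884 = -19884)
-21226/(-44976) - 10615/t = -21226/(-44976) - 10615/(-19884) = -21226*(-1/44976) - 10615*(-1/19884) = 10613/22488 + 10615/19884 = 37478251/37262616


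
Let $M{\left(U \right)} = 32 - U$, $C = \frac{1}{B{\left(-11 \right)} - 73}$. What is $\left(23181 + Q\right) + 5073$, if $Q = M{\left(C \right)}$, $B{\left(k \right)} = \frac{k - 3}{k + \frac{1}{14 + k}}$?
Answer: $\frac{32444058}{1147} \approx 28286.0$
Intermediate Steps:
$B{\left(k \right)} = \frac{-3 + k}{k + \frac{1}{14 + k}}$
$C = - \frac{16}{1147}$ ($C = \frac{1}{\frac{-42 + \left(-11\right)^{2} + 11 \left(-11\right)}{1 + \left(-11\right)^{2} + 14 \left(-11\right)} - 73} = \frac{1}{\frac{-42 + 121 - 121}{1 + 121 - 154} - 73} = \frac{1}{\frac{1}{-32} \left(-42\right) - 73} = \frac{1}{\left(- \frac{1}{32}\right) \left(-42\right) - 73} = \frac{1}{\frac{21}{16} - 73} = \frac{1}{- \frac{1147}{16}} = - \frac{16}{1147} \approx -0.013949$)
$Q = \frac{36720}{1147}$ ($Q = 32 - - \frac{16}{1147} = 32 + \frac{16}{1147} = \frac{36720}{1147} \approx 32.014$)
$\left(23181 + Q\right) + 5073 = \left(23181 + \frac{36720}{1147}\right) + 5073 = \frac{26625327}{1147} + 5073 = \frac{32444058}{1147}$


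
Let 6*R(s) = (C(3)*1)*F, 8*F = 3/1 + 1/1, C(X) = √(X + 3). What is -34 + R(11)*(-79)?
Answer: -34 - 79*√6/12 ≈ -50.126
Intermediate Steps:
C(X) = √(3 + X)
F = ½ (F = (3/1 + 1/1)/8 = (3*1 + 1*1)/8 = (3 + 1)/8 = (⅛)*4 = ½ ≈ 0.50000)
R(s) = √6/12 (R(s) = ((√(3 + 3)*1)*(½))/6 = ((√6*1)*(½))/6 = (√6*(½))/6 = (√6/2)/6 = √6/12)
-34 + R(11)*(-79) = -34 + (√6/12)*(-79) = -34 - 79*√6/12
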